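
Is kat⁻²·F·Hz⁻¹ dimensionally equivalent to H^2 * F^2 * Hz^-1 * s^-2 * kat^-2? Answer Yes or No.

Left side:
  kat = s⁻¹·mol.
  So kat⁻² = s²·mol⁻².
  F = kg⁻¹·m⁻²·s⁴·A².
  Hz = s⁻¹.
  So Hz⁻¹ = s.
  Combining: kat⁻²·F·Hz⁻¹ = (s²·mol⁻²) · (kg⁻¹·m⁻²·s⁴·A²) · s = kg⁻¹·m⁻²·s⁷·A²·mol⁻².
Right side:
  H = Wb/A (inductance = flux per current),
      = kg·m²·s⁻²·A⁻².
  So H² = kg²·m⁴·s⁻⁴·A⁻⁴.
  F = C/V (capacitance = charge per voltage),
      = A·s/(kg·m²·s⁻³·A⁻¹) (substituting C and V),
      = kg⁻¹·m⁻²·s⁴·A².
  So F² = kg⁻²·m⁻⁴·s⁸·A⁴.
  Hz = 1/s = s⁻¹ (frequency is cycles per second).
  So Hz⁻¹ = s.
  kat = mol/s = s⁻¹·mol (catalytic activity).
  So kat⁻² = s²·mol⁻².
  Combining: H²·F²·Hz⁻¹·s⁻²·kat⁻² = (kg²·m⁴·s⁻⁴·A⁻⁴) · (kg⁻²·m⁻⁴·s⁸·A⁴) · s · s⁻² · (s²·mol⁻²) = s⁵·mol⁻².
Left is kg⁻¹·m⁻²·s⁷·A²·mol⁻²; right is s⁵·mol⁻² — different.

No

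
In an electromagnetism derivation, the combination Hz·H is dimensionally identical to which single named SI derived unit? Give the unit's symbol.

Hz = s⁻¹.
H = kg·m²·s⁻²·A⁻².
Combining: Hz·H = s⁻¹ · (kg·m²·s⁻²·A⁻²) = kg·m²·s⁻³·A⁻².
kg·m²·s⁻³·A⁻² is the base-SI form of the ohm.

Ω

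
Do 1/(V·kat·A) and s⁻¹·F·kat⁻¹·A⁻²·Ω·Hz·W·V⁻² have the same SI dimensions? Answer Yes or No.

Left side:
  V = kg·m²·s⁻³·A⁻¹.
  So V⁻¹ = kg⁻¹·m⁻²·s³·A.
  kat = s⁻¹·mol.
  So kat⁻¹ = s·mol⁻¹.
  Combining: V⁻¹·kat⁻¹·A⁻¹ = (kg⁻¹·m⁻²·s³·A) · (s·mol⁻¹) · A⁻¹ = kg⁻¹·m⁻²·s⁴·mol⁻¹.
Right side:
  F = C/V (capacitance = charge per voltage),
      = A·s/(kg·m²·s⁻³·A⁻¹) (substituting C and V),
      = kg⁻¹·m⁻²·s⁴·A².
  kat = mol/s = s⁻¹·mol (catalytic activity).
  So kat⁻¹ = s·mol⁻¹.
  Ω = V/A (resistance = voltage per current),
      = kg·m²·s⁻³·A⁻².
  Hz = 1/s = s⁻¹ (frequency is cycles per second).
  W = J/s (power = energy per time),
      = kg·m²·s⁻³.
  V = W/A (potential = power per current),
      = kg·m²·s⁻³·A⁻¹.
  So V⁻² = kg⁻²·m⁻⁴·s⁶·A².
  Combining: s⁻¹·F·kat⁻¹·A⁻²·Ω·Hz·W·V⁻² = s⁻¹ · (kg⁻¹·m⁻²·s⁴·A²) · (s·mol⁻¹) · A⁻² · (kg·m²·s⁻³·A⁻²) · s⁻¹ · (kg·m²·s⁻³) · (kg⁻²·m⁻⁴·s⁶·A²) = kg⁻¹·m⁻²·s³·mol⁻¹.
Left is kg⁻¹·m⁻²·s⁴·mol⁻¹; right is kg⁻¹·m⁻²·s³·mol⁻¹ — different.

No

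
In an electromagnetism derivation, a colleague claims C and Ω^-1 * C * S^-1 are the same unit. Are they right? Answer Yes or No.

Yes

Left side:
  C = s·A.
Right side:
  Ω = V/A (resistance = voltage per current),
      = kg·m²·s⁻³·A⁻².
  So Ω⁻¹ = kg⁻¹·m⁻²·s³·A².
  C = A·s = s·A (charge = current × time).
  S = 1/Ω (conductance is reciprocal resistance),
      = kg⁻¹·m⁻²·s³·A².
  So S⁻¹ = kg·m²·s⁻³·A⁻².
  Combining: Ω⁻¹·C·S⁻¹ = (kg⁻¹·m⁻²·s³·A²) · (s·A) · (kg·m²·s⁻³·A⁻²) = s·A.
Both reduce to s·A.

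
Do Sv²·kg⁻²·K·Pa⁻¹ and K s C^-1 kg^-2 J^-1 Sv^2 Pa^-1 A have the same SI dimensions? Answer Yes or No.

Left side:
  Sv = m²·s⁻².
  So Sv² = m⁴·s⁻⁴.
  Pa = kg·m⁻¹·s⁻².
  So Pa⁻¹ = kg⁻¹·m·s².
  Combining: Sv²·kg⁻²·K·Pa⁻¹ = (m⁴·s⁻⁴) · kg⁻² · K · (kg⁻¹·m·s²) = kg⁻³·m⁵·s⁻²·K.
Right side:
  C = s·A.
  So C⁻¹ = s⁻¹·A⁻¹.
  J = kg·m²·s⁻².
  So J⁻¹ = kg⁻¹·m⁻²·s².
  Sv = m²·s⁻².
  So Sv² = m⁴·s⁻⁴.
  Pa = kg·m⁻¹·s⁻².
  So Pa⁻¹ = kg⁻¹·m·s².
  Combining: K·s·C⁻¹·kg⁻²·J⁻¹·Sv²·Pa⁻¹·A = K · s · (s⁻¹·A⁻¹) · kg⁻² · (kg⁻¹·m⁻²·s²) · (m⁴·s⁻⁴) · (kg⁻¹·m·s²) · A = kg⁻⁴·m³·K.
Left is kg⁻³·m⁵·s⁻²·K; right is kg⁻⁴·m³·K — different.

No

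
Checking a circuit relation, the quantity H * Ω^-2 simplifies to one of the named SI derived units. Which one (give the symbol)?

H = kg·m²·s⁻²·A⁻².
Ω = kg·m²·s⁻³·A⁻².
So Ω⁻² = kg⁻²·m⁻⁴·s⁶·A⁴.
Combining: H·Ω⁻² = (kg·m²·s⁻²·A⁻²) · (kg⁻²·m⁻⁴·s⁶·A⁴) = kg⁻¹·m⁻²·s⁴·A².
kg⁻¹·m⁻²·s⁴·A² is the base-SI form of the farad.

F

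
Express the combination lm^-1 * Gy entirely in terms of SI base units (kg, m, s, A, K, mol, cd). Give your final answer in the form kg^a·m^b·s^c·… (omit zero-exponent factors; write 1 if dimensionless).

m²·s⁻²·cd⁻¹

lm = cd·sr = cd (luminous flux; sr is dimensionless).
So lm⁻¹ = cd⁻¹.
Gy = J/kg (absorbed dose = energy per mass),
    = m²·s⁻².
Combining: lm⁻¹·Gy = cd⁻¹ · (m²·s⁻²) = m²·s⁻²·cd⁻¹.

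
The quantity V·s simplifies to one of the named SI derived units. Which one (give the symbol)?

V = kg·m²·s⁻³·A⁻¹.
Combining: V·s = (kg·m²·s⁻³·A⁻¹) · s = kg·m²·s⁻²·A⁻¹.
kg·m²·s⁻²·A⁻¹ is the base-SI form of the weber.

Wb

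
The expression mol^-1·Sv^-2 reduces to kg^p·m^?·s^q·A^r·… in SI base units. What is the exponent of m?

-4

Sv = m²·s⁻².
So Sv⁻² = m⁻⁴·s⁴.
Combining: mol⁻¹·Sv⁻² = mol⁻¹ · (m⁻⁴·s⁴) = m⁻⁴·s⁴·mol⁻¹.
The exponent of m is -4.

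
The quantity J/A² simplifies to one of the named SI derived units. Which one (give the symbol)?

J = kg·m²·s⁻².
Combining: J·A⁻² = (kg·m²·s⁻²) · A⁻² = kg·m²·s⁻²·A⁻².
kg·m²·s⁻²·A⁻² is the base-SI form of the henry.

H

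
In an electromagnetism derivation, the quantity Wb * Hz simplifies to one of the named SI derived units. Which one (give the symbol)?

V

Wb = V·s (flux: a volt is a weber per second),
    = kg·m²·s⁻²·A⁻¹.
Hz = 1/s = s⁻¹ (frequency is cycles per second).
Combining: Wb·Hz = (kg·m²·s⁻²·A⁻¹) · s⁻¹ = kg·m²·s⁻³·A⁻¹.
kg·m²·s⁻³·A⁻¹ is the base-SI form of the volt.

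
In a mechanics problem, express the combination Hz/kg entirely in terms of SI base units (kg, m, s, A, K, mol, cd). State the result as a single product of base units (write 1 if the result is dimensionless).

kg⁻¹·s⁻¹

Hz = 1/s = s⁻¹ (frequency is cycles per second).
Combining: kg⁻¹·Hz = kg⁻¹ · s⁻¹ = kg⁻¹·s⁻¹.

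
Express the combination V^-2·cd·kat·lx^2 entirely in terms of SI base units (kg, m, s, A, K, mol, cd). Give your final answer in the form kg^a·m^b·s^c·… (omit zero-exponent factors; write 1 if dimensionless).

V = W/A (potential = power per current),
    = kg·m²·s⁻³·A⁻¹.
So V⁻² = kg⁻²·m⁻⁴·s⁶·A².
kat = mol/s = s⁻¹·mol (catalytic activity).
lx = lm/m² (illuminance = luminous flux per area),
    = m⁻²·cd.
So lx² = m⁻⁴·cd².
Combining: V⁻²·cd·kat·lx² = (kg⁻²·m⁻⁴·s⁶·A²) · cd · (s⁻¹·mol) · (m⁻⁴·cd²) = kg⁻²·m⁻⁸·s⁵·A²·mol·cd³.

kg⁻²·m⁻⁸·s⁵·A²·mol·cd³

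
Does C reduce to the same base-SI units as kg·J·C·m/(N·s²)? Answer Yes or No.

Left side:
  C = s·A.
Right side:
  N = kg·m·s⁻².
  So N⁻¹ = kg⁻¹·m⁻¹·s².
  J = kg·m²·s⁻².
  C = s·A.
  Combining: N⁻¹·kg·s⁻²·J·C·m = (kg⁻¹·m⁻¹·s²) · kg · s⁻² · (kg·m²·s⁻²) · (s·A) · m = kg·m²·s⁻¹·A.
Left is s·A; right is kg·m²·s⁻¹·A — different.

No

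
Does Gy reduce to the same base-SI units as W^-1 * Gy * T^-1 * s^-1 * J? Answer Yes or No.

Left side:
  Gy = J/kg (absorbed dose = energy per mass),
      = m²·s⁻².
Right side:
  W = J/s (power = energy per time),
      = kg·m²·s⁻³.
  So W⁻¹ = kg⁻¹·m⁻²·s³.
  Gy = J/kg (absorbed dose = energy per mass),
      = m²·s⁻².
  T = Wb/m² (flux density = flux per area),
      = kg·s⁻²·A⁻¹.
  So T⁻¹ = kg⁻¹·s²·A.
  J = N·m (work = force × distance),
      = kg·m²·s⁻².
  Combining: W⁻¹·Gy·T⁻¹·s⁻¹·J = (kg⁻¹·m⁻²·s³) · (m²·s⁻²) · (kg⁻¹·s²·A) · s⁻¹ · (kg·m²·s⁻²) = kg⁻¹·m²·A.
Left is m²·s⁻²; right is kg⁻¹·m²·A — different.

No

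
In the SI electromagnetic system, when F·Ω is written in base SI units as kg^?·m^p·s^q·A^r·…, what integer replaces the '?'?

0

F = C/V (capacitance = charge per voltage),
    = A·s/(kg·m²·s⁻³·A⁻¹) (substituting C and V),
    = kg⁻¹·m⁻²·s⁴·A².
Ω = V/A (resistance = voltage per current),
    = kg·m²·s⁻³·A⁻².
Combining: F·Ω = (kg⁻¹·m⁻²·s⁴·A²) · (kg·m²·s⁻³·A⁻²) = s.
The exponent of kg is 0.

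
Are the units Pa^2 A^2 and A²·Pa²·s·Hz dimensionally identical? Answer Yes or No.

Yes

Left side:
  Pa = kg·m⁻¹·s⁻².
  So Pa² = kg²·m⁻²·s⁻⁴.
  Combining: Pa²·A² = (kg²·m⁻²·s⁻⁴) · A² = kg²·m⁻²·s⁻⁴·A².
Right side:
  Pa = N/m² (pressure = force per area),
      = kg·m⁻¹·s⁻².
  So Pa² = kg²·m⁻²·s⁻⁴.
  Hz = 1/s = s⁻¹ (frequency is cycles per second).
  Combining: A²·Pa²·s·Hz = A² · (kg²·m⁻²·s⁻⁴) · s · s⁻¹ = kg²·m⁻²·s⁻⁴·A².
Both reduce to kg²·m⁻²·s⁻⁴·A².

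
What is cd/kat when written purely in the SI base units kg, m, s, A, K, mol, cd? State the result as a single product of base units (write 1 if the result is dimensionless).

s·mol⁻¹·cd

kat = mol/s = s⁻¹·mol (catalytic activity).
So kat⁻¹ = s·mol⁻¹.
Combining: cd·kat⁻¹ = cd · (s·mol⁻¹) = s·mol⁻¹·cd.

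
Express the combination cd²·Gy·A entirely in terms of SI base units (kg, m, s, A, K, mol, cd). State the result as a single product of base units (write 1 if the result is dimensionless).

m²·s⁻²·A·cd²

Gy = m²·s⁻².
Combining: cd²·Gy·A = cd² · (m²·s⁻²) · A = m²·s⁻²·A·cd².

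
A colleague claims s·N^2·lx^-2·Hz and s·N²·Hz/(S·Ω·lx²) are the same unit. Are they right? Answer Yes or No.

Left side:
  N = kg·m/s² = kg·m·s⁻² (force = mass × acceleration).
  So N² = kg²·m²·s⁻⁴.
  lx = lm/m² (illuminance = luminous flux per area),
      = m⁻²·cd.
  So lx⁻² = m⁴·cd⁻².
  Hz = 1/s = s⁻¹ (frequency is cycles per second).
  Combining: s·N²·lx⁻²·Hz = s · (kg²·m²·s⁻⁴) · (m⁴·cd⁻²) · s⁻¹ = kg²·m⁶·s⁻⁴·cd⁻².
Right side:
  S = 1/Ω (conductance is reciprocal resistance),
      = kg⁻¹·m⁻²·s³·A².
  So S⁻¹ = kg·m²·s⁻³·A⁻².
  Ω = V/A (resistance = voltage per current),
      = kg·m²·s⁻³·A⁻².
  So Ω⁻¹ = kg⁻¹·m⁻²·s³·A².
  N = kg·m/s² = kg·m·s⁻² (force = mass × acceleration).
  So N² = kg²·m²·s⁻⁴.
  lx = lm/m² (illuminance = luminous flux per area),
      = m⁻²·cd.
  So lx⁻² = m⁴·cd⁻².
  Hz = 1/s = s⁻¹ (frequency is cycles per second).
  Combining: S⁻¹·Ω⁻¹·s·N²·lx⁻²·Hz = (kg·m²·s⁻³·A⁻²) · (kg⁻¹·m⁻²·s³·A²) · s · (kg²·m²·s⁻⁴) · (m⁴·cd⁻²) · s⁻¹ = kg²·m⁶·s⁻⁴·cd⁻².
Both reduce to kg²·m⁶·s⁻⁴·cd⁻².

Yes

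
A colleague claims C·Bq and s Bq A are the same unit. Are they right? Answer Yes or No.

Left side:
  C = A·s = s·A (charge = current × time).
  Bq = 1/s = s⁻¹ (activity is decays per second).
  Combining: C·Bq = (s·A) · s⁻¹ = A.
Right side:
  Bq = s⁻¹.
  Combining: s·Bq·A = s · s⁻¹ · A = A.
Both reduce to A.

Yes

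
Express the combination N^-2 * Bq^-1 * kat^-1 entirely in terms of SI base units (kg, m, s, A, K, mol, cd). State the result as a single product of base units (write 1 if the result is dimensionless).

N = kg·m·s⁻².
So N⁻² = kg⁻²·m⁻²·s⁴.
Bq = s⁻¹.
So Bq⁻¹ = s.
kat = s⁻¹·mol.
So kat⁻¹ = s·mol⁻¹.
Combining: N⁻²·Bq⁻¹·kat⁻¹ = (kg⁻²·m⁻²·s⁴) · s · (s·mol⁻¹) = kg⁻²·m⁻²·s⁶·mol⁻¹.

kg⁻²·m⁻²·s⁶·mol⁻¹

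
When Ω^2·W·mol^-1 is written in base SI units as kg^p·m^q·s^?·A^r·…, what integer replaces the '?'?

Ω = kg·m²·s⁻³·A⁻².
So Ω² = kg²·m⁴·s⁻⁶·A⁻⁴.
W = kg·m²·s⁻³.
Combining: Ω²·W·mol⁻¹ = (kg²·m⁴·s⁻⁶·A⁻⁴) · (kg·m²·s⁻³) · mol⁻¹ = kg³·m⁶·s⁻⁹·A⁻⁴·mol⁻¹.
The exponent of s is -9.

-9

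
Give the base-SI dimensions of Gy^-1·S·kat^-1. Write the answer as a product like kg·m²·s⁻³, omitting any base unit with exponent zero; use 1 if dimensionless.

kg⁻¹·m⁻⁴·s⁶·A²·mol⁻¹

Gy = J/kg (absorbed dose = energy per mass),
    = m²·s⁻².
So Gy⁻¹ = m⁻²·s².
S = 1/Ω (conductance is reciprocal resistance),
    = kg⁻¹·m⁻²·s³·A².
kat = mol/s = s⁻¹·mol (catalytic activity).
So kat⁻¹ = s·mol⁻¹.
Combining: Gy⁻¹·S·kat⁻¹ = (m⁻²·s²) · (kg⁻¹·m⁻²·s³·A²) · (s·mol⁻¹) = kg⁻¹·m⁻⁴·s⁶·A²·mol⁻¹.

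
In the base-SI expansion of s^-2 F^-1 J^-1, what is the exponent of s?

F = kg⁻¹·m⁻²·s⁴·A².
So F⁻¹ = kg·m²·s⁻⁴·A⁻².
J = kg·m²·s⁻².
So J⁻¹ = kg⁻¹·m⁻²·s².
Combining: s⁻²·F⁻¹·J⁻¹ = s⁻² · (kg·m²·s⁻⁴·A⁻²) · (kg⁻¹·m⁻²·s²) = s⁻⁴·A⁻².
The exponent of s is -4.

-4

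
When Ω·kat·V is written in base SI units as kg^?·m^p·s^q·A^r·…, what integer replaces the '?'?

Ω = V/A (resistance = voltage per current),
    = kg·m²·s⁻³·A⁻².
kat = mol/s = s⁻¹·mol (catalytic activity).
V = W/A (potential = power per current),
    = kg·m²·s⁻³·A⁻¹.
Combining: Ω·kat·V = (kg·m²·s⁻³·A⁻²) · (s⁻¹·mol) · (kg·m²·s⁻³·A⁻¹) = kg²·m⁴·s⁻⁷·A⁻³·mol.
The exponent of kg is 2.

2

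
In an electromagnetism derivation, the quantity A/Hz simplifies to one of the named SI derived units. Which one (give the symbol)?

C

Hz = 1/s = s⁻¹ (frequency is cycles per second).
So Hz⁻¹ = s.
Combining: A·Hz⁻¹ = A · s = s·A.
s·A is the base-SI form of the coulomb.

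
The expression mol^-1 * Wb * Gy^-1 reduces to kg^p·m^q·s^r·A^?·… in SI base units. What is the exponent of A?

Wb = V·s (flux: a volt is a weber per second),
    = kg·m²·s⁻²·A⁻¹.
Gy = J/kg (absorbed dose = energy per mass),
    = m²·s⁻².
So Gy⁻¹ = m⁻²·s².
Combining: mol⁻¹·Wb·Gy⁻¹ = mol⁻¹ · (kg·m²·s⁻²·A⁻¹) · (m⁻²·s²) = kg·A⁻¹·mol⁻¹.
The exponent of A is -1.

-1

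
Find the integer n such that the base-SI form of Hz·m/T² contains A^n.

T = Wb/m² (flux density = flux per area),
    = kg·s⁻²·A⁻¹.
So T⁻² = kg⁻²·s⁴·A².
Hz = 1/s = s⁻¹ (frequency is cycles per second).
Combining: T⁻²·Hz·m = (kg⁻²·s⁴·A²) · s⁻¹ · m = kg⁻²·m·s³·A².
The exponent of A is 2.

2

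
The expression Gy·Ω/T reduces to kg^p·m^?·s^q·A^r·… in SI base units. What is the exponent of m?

4

Gy = J/kg (absorbed dose = energy per mass),
    = m²·s⁻².
T = Wb/m² (flux density = flux per area),
    = kg·s⁻²·A⁻¹.
So T⁻¹ = kg⁻¹·s²·A.
Ω = V/A (resistance = voltage per current),
    = kg·m²·s⁻³·A⁻².
Combining: Gy·T⁻¹·Ω = (m²·s⁻²) · (kg⁻¹·s²·A) · (kg·m²·s⁻³·A⁻²) = m⁴·s⁻³·A⁻¹.
The exponent of m is 4.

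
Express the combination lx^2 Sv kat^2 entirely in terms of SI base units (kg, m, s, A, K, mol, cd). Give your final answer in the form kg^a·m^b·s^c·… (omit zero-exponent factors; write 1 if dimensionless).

lx = m⁻²·cd.
So lx² = m⁻⁴·cd².
Sv = m²·s⁻².
kat = s⁻¹·mol.
So kat² = s⁻²·mol².
Combining: lx²·Sv·kat² = (m⁻⁴·cd²) · (m²·s⁻²) · (s⁻²·mol²) = m⁻²·s⁻⁴·mol²·cd².

m⁻²·s⁻⁴·mol²·cd²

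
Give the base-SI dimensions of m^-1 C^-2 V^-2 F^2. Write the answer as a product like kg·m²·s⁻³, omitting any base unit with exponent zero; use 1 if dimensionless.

C = s·A.
So C⁻² = s⁻²·A⁻².
V = kg·m²·s⁻³·A⁻¹.
So V⁻² = kg⁻²·m⁻⁴·s⁶·A².
F = kg⁻¹·m⁻²·s⁴·A².
So F² = kg⁻²·m⁻⁴·s⁸·A⁴.
Combining: m⁻¹·C⁻²·V⁻²·F² = m⁻¹ · (s⁻²·A⁻²) · (kg⁻²·m⁻⁴·s⁶·A²) · (kg⁻²·m⁻⁴·s⁸·A⁴) = kg⁻⁴·m⁻⁹·s¹²·A⁴.

kg⁻⁴·m⁻⁹·s¹²·A⁴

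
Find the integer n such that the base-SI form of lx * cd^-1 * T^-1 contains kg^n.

-1

lx = m⁻²·cd.
T = kg·s⁻²·A⁻¹.
So T⁻¹ = kg⁻¹·s²·A.
Combining: lx·cd⁻¹·T⁻¹ = (m⁻²·cd) · cd⁻¹ · (kg⁻¹·s²·A) = kg⁻¹·m⁻²·s²·A.
The exponent of kg is -1.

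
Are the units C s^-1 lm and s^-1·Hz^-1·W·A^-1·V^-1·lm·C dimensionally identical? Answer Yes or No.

Left side:
  C = A·s = s·A (charge = current × time).
  lm = cd·sr = cd (luminous flux; sr is dimensionless).
  Combining: C·s⁻¹·lm = (s·A) · s⁻¹ · cd = A·cd.
Right side:
  Hz = s⁻¹.
  So Hz⁻¹ = s.
  W = kg·m²·s⁻³.
  V = kg·m²·s⁻³·A⁻¹.
  So V⁻¹ = kg⁻¹·m⁻²·s³·A.
  lm = cd.
  C = s·A.
  Combining: s⁻¹·Hz⁻¹·W·A⁻¹·V⁻¹·lm·C = s⁻¹ · s · (kg·m²·s⁻³) · A⁻¹ · (kg⁻¹·m⁻²·s³·A) · cd · (s·A) = s·A·cd.
Left is A·cd; right is s·A·cd — different.

No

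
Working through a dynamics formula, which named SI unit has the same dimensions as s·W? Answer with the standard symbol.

J

W = J/s (power = energy per time),
    = kg·m²·s⁻³.
Combining: s·W = s · (kg·m²·s⁻³) = kg·m²·s⁻².
kg·m²·s⁻² is the base-SI form of the joule.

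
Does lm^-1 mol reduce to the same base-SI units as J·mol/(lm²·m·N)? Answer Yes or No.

No

Left side:
  lm = cd.
  So lm⁻¹ = cd⁻¹.
  Combining: lm⁻¹·mol = cd⁻¹ · mol = mol·cd⁻¹.
Right side:
  lm = cd·sr = cd (luminous flux; sr is dimensionless).
  So lm⁻² = cd⁻².
  N = kg·m/s² = kg·m·s⁻² (force = mass × acceleration).
  So N⁻¹ = kg⁻¹·m⁻¹·s².
  J = N·m (work = force × distance),
      = kg·m²·s⁻².
  Combining: lm⁻²·m⁻¹·N⁻¹·J·mol = cd⁻² · m⁻¹ · (kg⁻¹·m⁻¹·s²) · (kg·m²·s⁻²) · mol = mol·cd⁻².
Left is mol·cd⁻¹; right is mol·cd⁻² — different.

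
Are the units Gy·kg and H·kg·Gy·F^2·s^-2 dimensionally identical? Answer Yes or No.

Left side:
  Gy = m²·s⁻².
  Combining: Gy·kg = (m²·s⁻²) · kg = kg·m²·s⁻².
Right side:
  H = Wb/A (inductance = flux per current),
      = kg·m²·s⁻²·A⁻².
  Gy = J/kg (absorbed dose = energy per mass),
      = m²·s⁻².
  F = C/V (capacitance = charge per voltage),
      = A·s/(kg·m²·s⁻³·A⁻¹) (substituting C and V),
      = kg⁻¹·m⁻²·s⁴·A².
  So F² = kg⁻²·m⁻⁴·s⁸·A⁴.
  Combining: H·kg·Gy·F²·s⁻² = (kg·m²·s⁻²·A⁻²) · kg · (m²·s⁻²) · (kg⁻²·m⁻⁴·s⁸·A⁴) · s⁻² = s²·A².
Left is kg·m²·s⁻²; right is s²·A² — different.

No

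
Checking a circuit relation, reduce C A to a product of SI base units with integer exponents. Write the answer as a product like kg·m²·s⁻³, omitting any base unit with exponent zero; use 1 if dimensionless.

C = s·A.
Combining: C·A = (s·A) · A = s·A².

s·A²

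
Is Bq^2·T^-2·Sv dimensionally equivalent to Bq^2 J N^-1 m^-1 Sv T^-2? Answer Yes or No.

Left side:
  Bq = 1/s = s⁻¹ (activity is decays per second).
  So Bq² = s⁻².
  T = Wb/m² (flux density = flux per area),
      = kg·s⁻²·A⁻¹.
  So T⁻² = kg⁻²·s⁴·A².
  Sv = J/kg (equivalent dose = energy per mass),
      = m²·s⁻².
  Combining: Bq²·T⁻²·Sv = s⁻² · (kg⁻²·s⁴·A²) · (m²·s⁻²) = kg⁻²·m²·A².
Right side:
  Bq = s⁻¹.
  So Bq² = s⁻².
  J = kg·m²·s⁻².
  N = kg·m·s⁻².
  So N⁻¹ = kg⁻¹·m⁻¹·s².
  Sv = m²·s⁻².
  T = kg·s⁻²·A⁻¹.
  So T⁻² = kg⁻²·s⁴·A².
  Combining: Bq²·J·N⁻¹·m⁻¹·Sv·T⁻² = s⁻² · (kg·m²·s⁻²) · (kg⁻¹·m⁻¹·s²) · m⁻¹ · (m²·s⁻²) · (kg⁻²·s⁴·A²) = kg⁻²·m²·A².
Both reduce to kg⁻²·m²·A².

Yes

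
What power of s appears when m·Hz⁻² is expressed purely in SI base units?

2

Hz = 1/s = s⁻¹ (frequency is cycles per second).
So Hz⁻² = s².
Combining: m·Hz⁻² = m · s² = m·s².
The exponent of s is 2.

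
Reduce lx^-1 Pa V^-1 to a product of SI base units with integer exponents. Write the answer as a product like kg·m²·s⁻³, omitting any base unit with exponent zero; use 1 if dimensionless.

m⁻¹·s·A·cd⁻¹

lx = lm/m² (illuminance = luminous flux per area),
    = m⁻²·cd.
So lx⁻¹ = m²·cd⁻¹.
Pa = N/m² (pressure = force per area),
    = kg·m⁻¹·s⁻².
V = W/A (potential = power per current),
    = kg·m²·s⁻³·A⁻¹.
So V⁻¹ = kg⁻¹·m⁻²·s³·A.
Combining: lx⁻¹·Pa·V⁻¹ = (m²·cd⁻¹) · (kg·m⁻¹·s⁻²) · (kg⁻¹·m⁻²·s³·A) = m⁻¹·s·A·cd⁻¹.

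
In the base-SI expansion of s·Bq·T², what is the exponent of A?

-2

Bq = s⁻¹.
T = kg·s⁻²·A⁻¹.
So T² = kg²·s⁻⁴·A⁻².
Combining: s·Bq·T² = s · s⁻¹ · (kg²·s⁻⁴·A⁻²) = kg²·s⁻⁴·A⁻².
The exponent of A is -2.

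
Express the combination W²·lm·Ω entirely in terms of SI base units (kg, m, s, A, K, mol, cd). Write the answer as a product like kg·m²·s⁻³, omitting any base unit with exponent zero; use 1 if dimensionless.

kg³·m⁶·s⁻⁹·A⁻²·cd

W = kg·m²·s⁻³.
So W² = kg²·m⁴·s⁻⁶.
lm = cd.
Ω = kg·m²·s⁻³·A⁻².
Combining: W²·lm·Ω = (kg²·m⁴·s⁻⁶) · cd · (kg·m²·s⁻³·A⁻²) = kg³·m⁶·s⁻⁹·A⁻²·cd.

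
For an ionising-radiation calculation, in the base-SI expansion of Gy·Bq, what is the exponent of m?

Gy = m²·s⁻².
Bq = s⁻¹.
Combining: Gy·Bq = (m²·s⁻²) · s⁻¹ = m²·s⁻³.
The exponent of m is 2.

2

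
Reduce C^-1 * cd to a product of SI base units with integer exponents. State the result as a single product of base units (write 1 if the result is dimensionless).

s⁻¹·A⁻¹·cd

C = A·s = s·A (charge = current × time).
So C⁻¹ = s⁻¹·A⁻¹.
Combining: C⁻¹·cd = (s⁻¹·A⁻¹) · cd = s⁻¹·A⁻¹·cd.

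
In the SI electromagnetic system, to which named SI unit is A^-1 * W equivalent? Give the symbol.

W = J/s (power = energy per time),
    = kg·m²·s⁻³.
Combining: A⁻¹·W = A⁻¹ · (kg·m²·s⁻³) = kg·m²·s⁻³·A⁻¹.
kg·m²·s⁻³·A⁻¹ is the base-SI form of the volt.

V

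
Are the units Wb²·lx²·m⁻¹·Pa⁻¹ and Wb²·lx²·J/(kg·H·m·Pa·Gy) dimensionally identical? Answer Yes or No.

Left side:
  Wb = kg·m²·s⁻²·A⁻¹.
  So Wb² = kg²·m⁴·s⁻⁴·A⁻².
  lx = m⁻²·cd.
  So lx² = m⁻⁴·cd².
  Pa = kg·m⁻¹·s⁻².
  So Pa⁻¹ = kg⁻¹·m·s².
  Combining: Wb²·lx²·m⁻¹·Pa⁻¹ = (kg²·m⁴·s⁻⁴·A⁻²) · (m⁻⁴·cd²) · m⁻¹ · (kg⁻¹·m·s²) = kg·s⁻²·A⁻²·cd².
Right side:
  Wb = V·s (flux: a volt is a weber per second),
      = kg·m²·s⁻²·A⁻¹.
  So Wb² = kg²·m⁴·s⁻⁴·A⁻².
  lx = lm/m² (illuminance = luminous flux per area),
      = m⁻²·cd.
  So lx² = m⁻⁴·cd².
  H = Wb/A (inductance = flux per current),
      = kg·m²·s⁻²·A⁻².
  So H⁻¹ = kg⁻¹·m⁻²·s²·A².
  Pa = N/m² (pressure = force per area),
      = kg·m⁻¹·s⁻².
  So Pa⁻¹ = kg⁻¹·m·s².
  J = N·m (work = force × distance),
      = kg·m²·s⁻².
  Gy = J/kg (absorbed dose = energy per mass),
      = m²·s⁻².
  So Gy⁻¹ = m⁻²·s².
  Combining: Wb²·kg⁻¹·lx²·H⁻¹·m⁻¹·Pa⁻¹·J·Gy⁻¹ = (kg²·m⁴·s⁻⁴·A⁻²) · kg⁻¹ · (m⁻⁴·cd²) · (kg⁻¹·m⁻²·s²·A²) · m⁻¹ · (kg⁻¹·m·s²) · (kg·m²·s⁻²) · (m⁻²·s²) = m⁻²·cd².
Left is kg·s⁻²·A⁻²·cd²; right is m⁻²·cd² — different.

No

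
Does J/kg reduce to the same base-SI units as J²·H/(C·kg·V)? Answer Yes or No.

Left side:
  J = N·m (work = force × distance),
      = kg·m²·s⁻².
  Combining: kg⁻¹·J = kg⁻¹ · (kg·m²·s⁻²) = m²·s⁻².
Right side:
  J = kg·m²·s⁻².
  So J² = kg²·m⁴·s⁻⁴.
  C = s·A.
  So C⁻¹ = s⁻¹·A⁻¹.
  H = kg·m²·s⁻²·A⁻².
  V = kg·m²·s⁻³·A⁻¹.
  So V⁻¹ = kg⁻¹·m⁻²·s³·A.
  Combining: J²·C⁻¹·H·kg⁻¹·V⁻¹ = (kg²·m⁴·s⁻⁴) · (s⁻¹·A⁻¹) · (kg·m²·s⁻²·A⁻²) · kg⁻¹ · (kg⁻¹·m⁻²·s³·A) = kg·m⁴·s⁻⁴·A⁻².
Left is m²·s⁻²; right is kg·m⁴·s⁻⁴·A⁻² — different.

No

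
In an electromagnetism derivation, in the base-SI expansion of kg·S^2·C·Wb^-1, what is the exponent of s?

9

S = 1/Ω (conductance is reciprocal resistance),
    = kg⁻¹·m⁻²·s³·A².
So S² = kg⁻²·m⁻⁴·s⁶·A⁴.
C = A·s = s·A (charge = current × time).
Wb = V·s (flux: a volt is a weber per second),
    = kg·m²·s⁻²·A⁻¹.
So Wb⁻¹ = kg⁻¹·m⁻²·s²·A.
Combining: kg·S²·C·Wb⁻¹ = kg · (kg⁻²·m⁻⁴·s⁶·A⁴) · (s·A) · (kg⁻¹·m⁻²·s²·A) = kg⁻²·m⁻⁶·s⁹·A⁶.
The exponent of s is 9.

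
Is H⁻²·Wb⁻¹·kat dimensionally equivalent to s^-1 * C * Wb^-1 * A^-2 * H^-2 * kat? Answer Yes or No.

No

Left side:
  H = kg·m²·s⁻²·A⁻².
  So H⁻² = kg⁻²·m⁻⁴·s⁴·A⁴.
  Wb = kg·m²·s⁻²·A⁻¹.
  So Wb⁻¹ = kg⁻¹·m⁻²·s²·A.
  kat = s⁻¹·mol.
  Combining: H⁻²·Wb⁻¹·kat = (kg⁻²·m⁻⁴·s⁴·A⁴) · (kg⁻¹·m⁻²·s²·A) · (s⁻¹·mol) = kg⁻³·m⁻⁶·s⁵·A⁵·mol.
Right side:
  C = s·A.
  Wb = kg·m²·s⁻²·A⁻¹.
  So Wb⁻¹ = kg⁻¹·m⁻²·s²·A.
  H = kg·m²·s⁻²·A⁻².
  So H⁻² = kg⁻²·m⁻⁴·s⁴·A⁴.
  kat = s⁻¹·mol.
  Combining: s⁻¹·C·Wb⁻¹·A⁻²·H⁻²·kat = s⁻¹ · (s·A) · (kg⁻¹·m⁻²·s²·A) · A⁻² · (kg⁻²·m⁻⁴·s⁴·A⁴) · (s⁻¹·mol) = kg⁻³·m⁻⁶·s⁵·A⁴·mol.
Left is kg⁻³·m⁻⁶·s⁵·A⁵·mol; right is kg⁻³·m⁻⁶·s⁵·A⁴·mol — different.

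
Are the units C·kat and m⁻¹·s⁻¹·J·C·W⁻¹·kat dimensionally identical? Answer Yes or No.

No

Left side:
  C = A·s = s·A (charge = current × time).
  kat = mol/s = s⁻¹·mol (catalytic activity).
  Combining: C·kat = (s·A) · (s⁻¹·mol) = A·mol.
Right side:
  J = N·m (work = force × distance),
      = kg·m²·s⁻².
  C = A·s = s·A (charge = current × time).
  W = J/s (power = energy per time),
      = kg·m²·s⁻³.
  So W⁻¹ = kg⁻¹·m⁻²·s³.
  kat = mol/s = s⁻¹·mol (catalytic activity).
  Combining: m⁻¹·s⁻¹·J·C·W⁻¹·kat = m⁻¹ · s⁻¹ · (kg·m²·s⁻²) · (s·A) · (kg⁻¹·m⁻²·s³) · (s⁻¹·mol) = m⁻¹·A·mol.
Left is A·mol; right is m⁻¹·A·mol — different.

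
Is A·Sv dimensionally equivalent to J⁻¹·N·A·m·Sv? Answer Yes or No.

Left side:
  Sv = J/kg (equivalent dose = energy per mass),
      = m²·s⁻².
  Combining: A·Sv = A · (m²·s⁻²) = m²·s⁻²·A.
Right side:
  J = N·m (work = force × distance),
      = kg·m²·s⁻².
  So J⁻¹ = kg⁻¹·m⁻²·s².
  N = kg·m/s² = kg·m·s⁻² (force = mass × acceleration).
  Sv = J/kg (equivalent dose = energy per mass),
      = m²·s⁻².
  Combining: J⁻¹·N·A·m·Sv = (kg⁻¹·m⁻²·s²) · (kg·m·s⁻²) · A · m · (m²·s⁻²) = m²·s⁻²·A.
Both reduce to m²·s⁻²·A.

Yes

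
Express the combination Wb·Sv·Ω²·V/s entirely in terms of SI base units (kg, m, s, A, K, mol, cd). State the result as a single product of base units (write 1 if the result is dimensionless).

kg⁴·m¹⁰·s⁻¹⁴·A⁻⁶

Wb = kg·m²·s⁻²·A⁻¹.
Sv = m²·s⁻².
Ω = kg·m²·s⁻³·A⁻².
So Ω² = kg²·m⁴·s⁻⁶·A⁻⁴.
V = kg·m²·s⁻³·A⁻¹.
Combining: Wb·s⁻¹·Sv·Ω²·V = (kg·m²·s⁻²·A⁻¹) · s⁻¹ · (m²·s⁻²) · (kg²·m⁴·s⁻⁶·A⁻⁴) · (kg·m²·s⁻³·A⁻¹) = kg⁴·m¹⁰·s⁻¹⁴·A⁻⁶.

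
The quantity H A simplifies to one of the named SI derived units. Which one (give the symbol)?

H = Wb/A (inductance = flux per current),
    = kg·m²·s⁻²·A⁻².
Combining: H·A = (kg·m²·s⁻²·A⁻²) · A = kg·m²·s⁻²·A⁻¹.
kg·m²·s⁻²·A⁻¹ is the base-SI form of the weber.

Wb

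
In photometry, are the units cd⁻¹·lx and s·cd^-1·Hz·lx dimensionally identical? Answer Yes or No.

Yes

Left side:
  lx = m⁻²·cd.
  Combining: cd⁻¹·lx = cd⁻¹ · (m⁻²·cd) = m⁻².
Right side:
  Hz = s⁻¹.
  lx = m⁻²·cd.
  Combining: s·cd⁻¹·Hz·lx = s · cd⁻¹ · s⁻¹ · (m⁻²·cd) = m⁻².
Both reduce to m⁻².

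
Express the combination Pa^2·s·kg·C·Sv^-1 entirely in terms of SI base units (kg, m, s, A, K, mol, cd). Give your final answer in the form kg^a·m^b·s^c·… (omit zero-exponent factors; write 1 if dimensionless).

Pa = N/m² (pressure = force per area),
    = kg·m⁻¹·s⁻².
So Pa² = kg²·m⁻²·s⁻⁴.
C = A·s = s·A (charge = current × time).
Sv = J/kg (equivalent dose = energy per mass),
    = m²·s⁻².
So Sv⁻¹ = m⁻²·s².
Combining: Pa²·s·kg·C·Sv⁻¹ = (kg²·m⁻²·s⁻⁴) · s · kg · (s·A) · (m⁻²·s²) = kg³·m⁻⁴·A.

kg³·m⁻⁴·A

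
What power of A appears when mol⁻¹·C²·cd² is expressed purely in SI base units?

C = A·s = s·A (charge = current × time).
So C² = s²·A².
Combining: mol⁻¹·C²·cd² = mol⁻¹ · (s²·A²) · cd² = s²·A²·mol⁻¹·cd².
The exponent of A is 2.

2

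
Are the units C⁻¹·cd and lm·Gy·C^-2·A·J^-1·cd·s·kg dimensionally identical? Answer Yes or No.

No

Left side:
  C = A·s = s·A (charge = current × time).
  So C⁻¹ = s⁻¹·A⁻¹.
  Combining: C⁻¹·cd = (s⁻¹·A⁻¹) · cd = s⁻¹·A⁻¹·cd.
Right side:
  lm = cd·sr = cd (luminous flux; sr is dimensionless).
  Gy = J/kg (absorbed dose = energy per mass),
      = m²·s⁻².
  C = A·s = s·A (charge = current × time).
  So C⁻² = s⁻²·A⁻².
  J = N·m (work = force × distance),
      = kg·m²·s⁻².
  So J⁻¹ = kg⁻¹·m⁻²·s².
  Combining: lm·Gy·C⁻²·A·J⁻¹·cd·s·kg = cd · (m²·s⁻²) · (s⁻²·A⁻²) · A · (kg⁻¹·m⁻²·s²) · cd · s · kg = s⁻¹·A⁻¹·cd².
Left is s⁻¹·A⁻¹·cd; right is s⁻¹·A⁻¹·cd² — different.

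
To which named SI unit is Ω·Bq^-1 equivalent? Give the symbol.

H

Ω = V/A (resistance = voltage per current),
    = kg·m²·s⁻³·A⁻².
Bq = 1/s = s⁻¹ (activity is decays per second).
So Bq⁻¹ = s.
Combining: Ω·Bq⁻¹ = (kg·m²·s⁻³·A⁻²) · s = kg·m²·s⁻²·A⁻².
kg·m²·s⁻²·A⁻² is the base-SI form of the henry.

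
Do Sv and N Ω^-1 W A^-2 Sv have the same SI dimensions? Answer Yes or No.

Left side:
  Sv = J/kg (equivalent dose = energy per mass),
      = m²·s⁻².
Right side:
  N = kg·m/s² = kg·m·s⁻² (force = mass × acceleration).
  Ω = V/A (resistance = voltage per current),
      = kg·m²·s⁻³·A⁻².
  So Ω⁻¹ = kg⁻¹·m⁻²·s³·A².
  W = J/s (power = energy per time),
      = kg·m²·s⁻³.
  Sv = J/kg (equivalent dose = energy per mass),
      = m²·s⁻².
  Combining: N·Ω⁻¹·W·A⁻²·Sv = (kg·m·s⁻²) · (kg⁻¹·m⁻²·s³·A²) · (kg·m²·s⁻³) · A⁻² · (m²·s⁻²) = kg·m³·s⁻⁴.
Left is m²·s⁻²; right is kg·m³·s⁻⁴ — different.

No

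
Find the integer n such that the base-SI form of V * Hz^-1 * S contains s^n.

V = kg·m²·s⁻³·A⁻¹.
Hz = s⁻¹.
So Hz⁻¹ = s.
S = kg⁻¹·m⁻²·s³·A².
Combining: V·Hz⁻¹·S = (kg·m²·s⁻³·A⁻¹) · s · (kg⁻¹·m⁻²·s³·A²) = s·A.
The exponent of s is 1.

1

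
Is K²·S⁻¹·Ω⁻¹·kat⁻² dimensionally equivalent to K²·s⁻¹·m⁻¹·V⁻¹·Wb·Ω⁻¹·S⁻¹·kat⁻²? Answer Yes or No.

No

Left side:
  S = kg⁻¹·m⁻²·s³·A².
  So S⁻¹ = kg·m²·s⁻³·A⁻².
  Ω = kg·m²·s⁻³·A⁻².
  So Ω⁻¹ = kg⁻¹·m⁻²·s³·A².
  kat = s⁻¹·mol.
  So kat⁻² = s²·mol⁻².
  Combining: K²·S⁻¹·Ω⁻¹·kat⁻² = K² · (kg·m²·s⁻³·A⁻²) · (kg⁻¹·m⁻²·s³·A²) · (s²·mol⁻²) = s²·K²·mol⁻².
Right side:
  V = W/A (potential = power per current),
      = kg·m²·s⁻³·A⁻¹.
  So V⁻¹ = kg⁻¹·m⁻²·s³·A.
  Wb = V·s (flux: a volt is a weber per second),
      = kg·m²·s⁻²·A⁻¹.
  Ω = V/A (resistance = voltage per current),
      = kg·m²·s⁻³·A⁻².
  So Ω⁻¹ = kg⁻¹·m⁻²·s³·A².
  S = 1/Ω (conductance is reciprocal resistance),
      = kg⁻¹·m⁻²·s³·A².
  So S⁻¹ = kg·m²·s⁻³·A⁻².
  kat = mol/s = s⁻¹·mol (catalytic activity).
  So kat⁻² = s²·mol⁻².
  Combining: K²·s⁻¹·m⁻¹·V⁻¹·Wb·Ω⁻¹·S⁻¹·kat⁻² = K² · s⁻¹ · m⁻¹ · (kg⁻¹·m⁻²·s³·A) · (kg·m²·s⁻²·A⁻¹) · (kg⁻¹·m⁻²·s³·A²) · (kg·m²·s⁻³·A⁻²) · (s²·mol⁻²) = m⁻¹·s²·K²·mol⁻².
Left is s²·K²·mol⁻²; right is m⁻¹·s²·K²·mol⁻² — different.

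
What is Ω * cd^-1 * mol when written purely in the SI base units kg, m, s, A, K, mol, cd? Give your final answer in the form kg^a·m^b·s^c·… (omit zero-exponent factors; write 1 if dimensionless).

kg·m²·s⁻³·A⁻²·mol·cd⁻¹

Ω = V/A (resistance = voltage per current),
    = kg·m²·s⁻³·A⁻².
Combining: Ω·cd⁻¹·mol = (kg·m²·s⁻³·A⁻²) · cd⁻¹ · mol = kg·m²·s⁻³·A⁻²·mol·cd⁻¹.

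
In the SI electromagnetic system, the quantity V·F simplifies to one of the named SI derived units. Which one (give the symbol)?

V = kg·m²·s⁻³·A⁻¹.
F = kg⁻¹·m⁻²·s⁴·A².
Combining: V·F = (kg·m²·s⁻³·A⁻¹) · (kg⁻¹·m⁻²·s⁴·A²) = s·A.
s·A is the base-SI form of the coulomb.

C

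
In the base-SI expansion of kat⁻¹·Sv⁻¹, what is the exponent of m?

kat = mol/s = s⁻¹·mol (catalytic activity).
So kat⁻¹ = s·mol⁻¹.
Sv = J/kg (equivalent dose = energy per mass),
    = m²·s⁻².
So Sv⁻¹ = m⁻²·s².
Combining: kat⁻¹·Sv⁻¹ = (s·mol⁻¹) · (m⁻²·s²) = m⁻²·s³·mol⁻¹.
The exponent of m is -2.

-2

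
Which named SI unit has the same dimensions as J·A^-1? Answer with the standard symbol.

J = kg·m²·s⁻².
Combining: J·A⁻¹ = (kg·m²·s⁻²) · A⁻¹ = kg·m²·s⁻²·A⁻¹.
kg·m²·s⁻²·A⁻¹ is the base-SI form of the weber.

Wb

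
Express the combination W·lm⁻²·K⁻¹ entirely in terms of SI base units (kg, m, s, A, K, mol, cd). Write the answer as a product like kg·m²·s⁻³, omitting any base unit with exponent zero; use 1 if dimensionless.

W = kg·m²·s⁻³.
lm = cd.
So lm⁻² = cd⁻².
Combining: W·lm⁻²·K⁻¹ = (kg·m²·s⁻³) · cd⁻² · K⁻¹ = kg·m²·s⁻³·K⁻¹·cd⁻².

kg·m²·s⁻³·K⁻¹·cd⁻²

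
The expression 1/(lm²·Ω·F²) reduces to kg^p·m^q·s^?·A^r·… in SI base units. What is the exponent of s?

lm = cd·sr = cd (luminous flux; sr is dimensionless).
So lm⁻² = cd⁻².
Ω = V/A (resistance = voltage per current),
    = kg·m²·s⁻³·A⁻².
So Ω⁻¹ = kg⁻¹·m⁻²·s³·A².
F = C/V (capacitance = charge per voltage),
    = A·s/(kg·m²·s⁻³·A⁻¹) (substituting C and V),
    = kg⁻¹·m⁻²·s⁴·A².
So F⁻² = kg²·m⁴·s⁻⁸·A⁻⁴.
Combining: lm⁻²·Ω⁻¹·F⁻² = cd⁻² · (kg⁻¹·m⁻²·s³·A²) · (kg²·m⁴·s⁻⁸·A⁻⁴) = kg·m²·s⁻⁵·A⁻²·cd⁻².
The exponent of s is -5.

-5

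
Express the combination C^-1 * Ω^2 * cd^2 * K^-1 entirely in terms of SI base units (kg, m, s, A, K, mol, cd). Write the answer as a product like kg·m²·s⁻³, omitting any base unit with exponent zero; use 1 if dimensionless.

kg²·m⁴·s⁻⁷·A⁻⁵·K⁻¹·cd²

C = s·A.
So C⁻¹ = s⁻¹·A⁻¹.
Ω = kg·m²·s⁻³·A⁻².
So Ω² = kg²·m⁴·s⁻⁶·A⁻⁴.
Combining: C⁻¹·Ω²·cd²·K⁻¹ = (s⁻¹·A⁻¹) · (kg²·m⁴·s⁻⁶·A⁻⁴) · cd² · K⁻¹ = kg²·m⁴·s⁻⁷·A⁻⁵·K⁻¹·cd².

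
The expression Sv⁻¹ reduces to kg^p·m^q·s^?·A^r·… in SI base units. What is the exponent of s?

Sv = J/kg (equivalent dose = energy per mass),
    = m²·s⁻².
So Sv⁻¹ = m⁻²·s².
The exponent of s is 2.

2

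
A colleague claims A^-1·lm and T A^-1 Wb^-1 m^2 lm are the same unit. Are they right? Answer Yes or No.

Yes

Left side:
  lm = cd·sr = cd (luminous flux; sr is dimensionless).
  Combining: A⁻¹·lm = A⁻¹ · cd = A⁻¹·cd.
Right side:
  T = Wb/m² (flux density = flux per area),
      = kg·s⁻²·A⁻¹.
  Wb = V·s (flux: a volt is a weber per second),
      = kg·m²·s⁻²·A⁻¹.
  So Wb⁻¹ = kg⁻¹·m⁻²·s²·A.
  lm = cd·sr = cd (luminous flux; sr is dimensionless).
  Combining: T·A⁻¹·Wb⁻¹·m²·lm = (kg·s⁻²·A⁻¹) · A⁻¹ · (kg⁻¹·m⁻²·s²·A) · m² · cd = A⁻¹·cd.
Both reduce to A⁻¹·cd.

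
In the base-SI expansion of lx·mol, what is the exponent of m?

lx = m⁻²·cd.
Combining: lx·mol = (m⁻²·cd) · mol = m⁻²·mol·cd.
The exponent of m is -2.

-2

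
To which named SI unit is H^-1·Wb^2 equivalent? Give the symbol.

H = Wb/A (inductance = flux per current),
    = kg·m²·s⁻²·A⁻².
So H⁻¹ = kg⁻¹·m⁻²·s²·A².
Wb = V·s (flux: a volt is a weber per second),
    = kg·m²·s⁻²·A⁻¹.
So Wb² = kg²·m⁴·s⁻⁴·A⁻².
Combining: H⁻¹·Wb² = (kg⁻¹·m⁻²·s²·A²) · (kg²·m⁴·s⁻⁴·A⁻²) = kg·m²·s⁻².
kg·m²·s⁻² is the base-SI form of the joule.

J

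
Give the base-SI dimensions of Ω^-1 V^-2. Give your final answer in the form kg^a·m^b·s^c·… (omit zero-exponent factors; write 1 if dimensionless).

kg⁻³·m⁻⁶·s⁹·A⁴

Ω = kg·m²·s⁻³·A⁻².
So Ω⁻¹ = kg⁻¹·m⁻²·s³·A².
V = kg·m²·s⁻³·A⁻¹.
So V⁻² = kg⁻²·m⁻⁴·s⁶·A².
Combining: Ω⁻¹·V⁻² = (kg⁻¹·m⁻²·s³·A²) · (kg⁻²·m⁻⁴·s⁶·A²) = kg⁻³·m⁻⁶·s⁹·A⁴.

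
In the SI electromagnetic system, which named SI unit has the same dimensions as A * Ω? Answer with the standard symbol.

V

Ω = kg·m²·s⁻³·A⁻².
Combining: A·Ω = A · (kg·m²·s⁻³·A⁻²) = kg·m²·s⁻³·A⁻¹.
kg·m²·s⁻³·A⁻¹ is the base-SI form of the volt.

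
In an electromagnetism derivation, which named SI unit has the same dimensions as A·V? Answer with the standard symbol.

W

V = kg·m²·s⁻³·A⁻¹.
Combining: A·V = A · (kg·m²·s⁻³·A⁻¹) = kg·m²·s⁻³.
kg·m²·s⁻³ is the base-SI form of the watt.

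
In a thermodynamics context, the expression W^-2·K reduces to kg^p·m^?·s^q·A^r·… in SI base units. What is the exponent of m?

W = J/s (power = energy per time),
    = kg·m²·s⁻³.
So W⁻² = kg⁻²·m⁻⁴·s⁶.
Combining: W⁻²·K = (kg⁻²·m⁻⁴·s⁶) · K = kg⁻²·m⁻⁴·s⁶·K.
The exponent of m is -4.

-4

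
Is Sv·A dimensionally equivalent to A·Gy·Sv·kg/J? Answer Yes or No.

Left side:
  Sv = J/kg (equivalent dose = energy per mass),
      = m²·s⁻².
  Combining: Sv·A = (m²·s⁻²) · A = m²·s⁻²·A.
Right side:
  J = kg·m²·s⁻².
  So J⁻¹ = kg⁻¹·m⁻²·s².
  Gy = m²·s⁻².
  Sv = m²·s⁻².
  Combining: A·J⁻¹·Gy·Sv·kg = A · (kg⁻¹·m⁻²·s²) · (m²·s⁻²) · (m²·s⁻²) · kg = m²·s⁻²·A.
Both reduce to m²·s⁻²·A.

Yes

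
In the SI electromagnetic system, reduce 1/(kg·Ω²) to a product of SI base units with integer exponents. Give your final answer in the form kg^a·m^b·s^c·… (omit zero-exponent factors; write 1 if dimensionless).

Ω = V/A (resistance = voltage per current),
    = kg·m²·s⁻³·A⁻².
So Ω⁻² = kg⁻²·m⁻⁴·s⁶·A⁴.
Combining: kg⁻¹·Ω⁻² = kg⁻¹ · (kg⁻²·m⁻⁴·s⁶·A⁴) = kg⁻³·m⁻⁴·s⁶·A⁴.

kg⁻³·m⁻⁴·s⁶·A⁴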